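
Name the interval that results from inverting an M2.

Interval numbers invert to sum to nine: 2 + 7 = 9, so a second inverts to a seventh.
And major becomes minor under inversion, so we get a minor seventh.

minor 7th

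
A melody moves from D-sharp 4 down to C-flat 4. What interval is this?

AA2

Descending from D#4 to Cb4 is the same interval as ascending Cb4 to D#4.
C to D spans two letter names (C-D) — that makes it a second of some quality.
Cb4 to D#4 spans 4 semitones — two semitones wider than the major second (2) — giving a doubly augmented second.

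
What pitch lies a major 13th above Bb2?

The thirteenth's letter: B up six letter names plus an octave → G.
A major thirteenth is 21 semitones; 21 semitones up from Bb2 gives G4.

G4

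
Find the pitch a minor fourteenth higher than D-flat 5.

C-flat 7

Seven letters up from D (plus an octave) reaches C.
Moving 22 semitones up from Db5 (the size of a minor fourteenth) reaches Cb7.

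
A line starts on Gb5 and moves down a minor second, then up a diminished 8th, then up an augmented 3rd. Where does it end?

A6

Gb5 down a minor second → F5 (1 semitone).
F5 up a diminished octave → Fb6 (11 semitones).
Fb6 up an augmented third → A6 (5 semitones).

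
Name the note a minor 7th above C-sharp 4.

Counting seven letter names up from C lands on B.
A minor seventh is 10 semitones; 10 semitones up from C#4 gives B4.

B 4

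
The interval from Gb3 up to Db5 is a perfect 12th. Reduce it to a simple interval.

Take out an octave (7 from the number): 12 − 7 = 5.
So a perfect twelfth is an octave plus a perfect fifth. The quality is unchanged.

perfect 5th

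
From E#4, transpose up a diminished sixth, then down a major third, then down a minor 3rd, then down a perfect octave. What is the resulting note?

F3

E#4 up a diminished sixth → C5 (7 semitones).
C5 down a major third → Ab4 (4 semitones).
A minor third down from Ab4 is F4.
Down a perfect octave from F4: F3 (12 semitones down).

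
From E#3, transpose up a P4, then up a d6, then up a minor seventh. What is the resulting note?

Eb5

A perfect fourth up from E#3 is A#3.
A#3 up a diminished sixth → F4 (7 semitones).
A minor seventh up from F4 is Eb5.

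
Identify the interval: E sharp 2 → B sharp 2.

perfect fifth

E to B spans five letter names (E-F-G-A-B): a fifth.
E#2 to B#2 is 7 semitones, matching the perfect fifth exactly, so the quality is perfect.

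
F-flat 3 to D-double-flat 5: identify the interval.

F to D spans six letter names (F-G-A-B-C-D), plus an octave: a thirteenth.
Fb3 to Dbb5 is 20 semitones, a half step short of the major thirteenth (21), so this is minor.
(Equivalently, a compound minor sixth: a minor sixth plus an octave.)

m13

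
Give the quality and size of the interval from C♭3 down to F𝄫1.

Descending from Cb3 to Fbb1 is the same interval as ascending Fbb1 to Cb3.
F to C spans five letter names (F-G-A-B-C), plus an octave, so the interval is some kind of twelfth.
Fbb1 to Cb3 spans 20 semitones — one semitone wider than the perfect twelfth (19) — giving an augmented twelfth.
(Equivalently, a compound augmented fifth: an augmented fifth plus an octave.)

augmented twelfth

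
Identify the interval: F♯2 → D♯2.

minor third

Descending from F#2 to D#2 is the same interval as ascending D#2 to F#2.
D to F spans three letter names (D-E-F) — that makes it a third of some quality.
A major third would be 4 semitones, but D#2 to F#2 is 3 — one semitone narrower, making it a minor third.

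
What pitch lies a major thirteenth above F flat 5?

Six letters up from F (plus an octave) reaches D.
Moving 21 semitones up from Fb5 (the size of a major thirteenth) reaches Db7.

D flat 7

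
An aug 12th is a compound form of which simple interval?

Each octave removed subtracts seven from the number: 12 − 7 = 5.
Quality carries through unchanged, so the simple form is an augmented fifth.

augmented 5th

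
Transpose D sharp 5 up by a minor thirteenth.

The thirteenth's letter: D up six letter names plus an octave → B.
A minor thirteenth is 20 semitones; 20 semitones up from D#5 gives B6.

B 6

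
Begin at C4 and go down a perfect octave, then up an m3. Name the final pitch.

Down a perfect octave from C4: C3 (12 semitones down).
C3 up a minor third → Eb3 (3 semitones).

Eb3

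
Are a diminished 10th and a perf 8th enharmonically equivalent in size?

14 semitones (diminished tenth) vs 12 semitones (perfect octave): not equal.

No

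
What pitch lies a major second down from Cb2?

Bbb1

The second takes the letter from C down to B.
A major second is 2 semitones; 2 semitones down from Cb2 gives Bbb1.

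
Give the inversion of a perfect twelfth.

perfect 4th

First reduce the compound perfect twelfth to its simple form, a perfect fifth.
Interval numbers invert to sum to nine: 5 + 4 = 9, so a fifth inverts to a fourth.
The quality also flips — perfect stays perfect — giving a perfect fourth.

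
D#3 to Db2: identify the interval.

Descending from D#3 to Db2 is the same interval as ascending Db2 to D#3.
D to D is the same letter name, plus an octave — that makes it an octave of some quality.
A perfect octave would be 12 semitones; Db2 to D#3 is 14, two semitones wider, so the interval is doubly augmented.

doubly augmented octave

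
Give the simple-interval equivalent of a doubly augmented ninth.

Take out an octave (7 from the number): 9 − 7 = 2.
Quality carries through unchanged, so the simple form is a doubly augmented second.

AA2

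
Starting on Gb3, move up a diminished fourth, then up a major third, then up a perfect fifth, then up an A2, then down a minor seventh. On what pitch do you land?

D4

Gb3 up a diminished fourth → Cbb4 (4 semitones).
A major third up from Cbb4 is Ebb4.
Up a perfect fifth from Ebb4: Bbb4 (7 semitones up).
An augmented second up from Bbb4 is C5.
A minor seventh down from C5 is D4.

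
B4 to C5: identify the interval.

B to C spans two letter names (B-C), so the interval is some kind of second.
At 1 semitone, B4→C5 falls one short of a major second: minor.

m2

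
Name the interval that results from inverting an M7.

Interval numbers invert to sum to nine: 7 + 2 = 9, so a seventh inverts to a second.
Quality inverts too: major becomes minor. That makes the inversion a minor second.

minor 2nd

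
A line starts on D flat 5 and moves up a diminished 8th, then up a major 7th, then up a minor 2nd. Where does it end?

D double-flat 7

A diminished octave up from Db5 is Dbb6.
A major seventh up from Dbb6 is Cb7.
A minor second up from Cb7 is Dbb7.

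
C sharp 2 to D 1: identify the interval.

Descending from C#2 to D1 is the same interval as ascending D1 to C#2.
D to C spans seven letter names (D-E-F-G-A-B-C), so the interval is some kind of seventh.
D1 to C#2 is 11 semitones, matching the major seventh exactly, so the quality is major.

M7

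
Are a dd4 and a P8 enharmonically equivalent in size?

No

A doubly diminished fourth is 3 semitones but a perfect octave is 12 semitones — different sizes.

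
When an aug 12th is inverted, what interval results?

diminished 4th

First reduce the compound augmented twelfth to its simple form, an augmented fifth.
Interval numbers invert to sum to nine: 5 + 4 = 9, so a fifth inverts to a fourth.
Quality inverts too: augmented becomes diminished. That makes the inversion a diminished fourth.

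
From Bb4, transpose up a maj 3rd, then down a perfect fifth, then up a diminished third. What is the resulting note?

A major third up from Bb4 is D5.
D5 down a perfect fifth → G4 (7 semitones).
G4 up a diminished third → Bbb4 (2 semitones).

Bbb4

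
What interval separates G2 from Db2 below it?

augmented 4th

Descending from G2 to Db2 is the same interval as ascending Db2 to G2.
D to G spans four letter names (D-E-F-G): a fourth.
A perfect fourth would be 5 semitones; Db2 to G2 is 6, one semitone wider, so the interval is augmented.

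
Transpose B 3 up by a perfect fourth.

Four letter names up from B: E.
A perfect fourth spans 5 semitones, so from B3 the target pitch is E4.

E 4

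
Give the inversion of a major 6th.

minor 3rd

Inverted interval numbers add to nine, so a sixth pairs with a third (6 + 3 = 9).
Quality inverts too: major becomes minor. That makes the inversion a minor third.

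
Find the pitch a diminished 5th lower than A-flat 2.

D 2

Counting five letter names down from A lands on D.
Moving 6 semitones down from Ab2 (the size of a diminished fifth) reaches D2.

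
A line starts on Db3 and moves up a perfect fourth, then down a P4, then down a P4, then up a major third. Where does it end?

A perfect fourth up from Db3 is Gb3.
Down a perfect fourth from Gb3: Db3 (5 semitones down).
A perfect fourth down from Db3 is Ab2.
Ab2 up a major third → C3 (4 semitones).

C3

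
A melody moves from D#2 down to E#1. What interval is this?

Descending from D#2 to E#1 is the same interval as ascending E#1 to D#2.
E to D spans seven letter names (E-F-G-A-B-C-D), so the interval is some kind of seventh.
At 10 semitones, E#1→D#2 falls one short of a major seventh: minor.

minor seventh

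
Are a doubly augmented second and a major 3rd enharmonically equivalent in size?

A doubly augmented second = 4 semitones = a major third; enharmonically equal.

Yes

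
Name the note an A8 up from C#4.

An octave keeps the letter name C, an octave up from C.
Moving 13 semitones up from C#4 (the size of an augmented octave) reaches C##5.

C##5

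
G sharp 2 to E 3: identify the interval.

minor sixth

G to E spans six letter names (G-A-B-C-D-E): a sixth.
At 8 semitones, G#2→E3 falls one short of a major sixth: minor.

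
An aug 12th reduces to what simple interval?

augmented 5th

Each octave removed subtracts seven from the number: 12 − 7 = 5.
So an augmented twelfth is an octave plus an augmented fifth. The quality is unchanged.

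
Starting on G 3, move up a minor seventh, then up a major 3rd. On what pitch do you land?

Up a minor seventh from G3: F4 (10 semitones up).
Up a major third from F4: A4 (4 semitones up).

A 4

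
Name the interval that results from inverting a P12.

First reduce the compound perfect twelfth to its simple form, a perfect fifth.
Inverted interval numbers add to nine, so a fifth pairs with a fourth (5 + 4 = 9).
And perfect stays perfect under inversion, so we get a perfect fourth.

P4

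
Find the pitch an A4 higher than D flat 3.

Four letter names up from D: G.
An augmented fourth spans 6 semitones, so from Db3 the target pitch is G3.

G 3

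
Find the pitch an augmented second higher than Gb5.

A5

Counting two letter names up from G lands on A.
An augmented second spans 3 semitones, so from Gb5 the target pitch is A5.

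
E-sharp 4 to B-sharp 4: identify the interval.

perfect fifth

E to B spans five letter names (E-F-G-A-B): a fifth.
E#4 to B#4 is 7 semitones, matching the perfect fifth exactly, so the quality is perfect.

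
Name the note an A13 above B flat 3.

The thirteenth's letter: B up six letter names plus an octave → G.
Moving 22 semitones up from Bb3 (the size of an augmented thirteenth) reaches G#5.

G sharp 5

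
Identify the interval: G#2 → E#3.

major sixth

G to E spans six letter names (G-A-B-C-D-E) — that makes it a sixth of some quality.
G#2 to E#3 is 9 semitones, matching the major sixth exactly, so the quality is major.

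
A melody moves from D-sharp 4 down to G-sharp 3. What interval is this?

Descending from D#4 to G#3 is the same interval as ascending G#3 to D#4.
G to D spans five letter names (G-A-B-C-D): a fifth.
The perfect fifth spans 7 semitones, and G#3 to D#4 is exactly 7 semitones — so this is a perfect fifth.

P5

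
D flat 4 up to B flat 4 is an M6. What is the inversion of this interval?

The rule of nine gives the new number: 9 − 6 = 3, so a sixth becomes a third.
Quality inverts too: major becomes minor. That makes the inversion a minor third.

m3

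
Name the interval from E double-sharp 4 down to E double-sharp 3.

Descending from E##4 to E##3 is the same interval as ascending E##3 to E##4.
E to E is the same letter name, plus an octave: an octave.
The perfect octave spans 12 semitones, and E##3 to E##4 is exactly 12 semitones — so this is a perfect octave.

perfect octave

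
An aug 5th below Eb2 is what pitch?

Five letter names down from E: A.
Moving 8 semitones down from Eb2 (the size of an augmented fifth) reaches Abb1.

Abb1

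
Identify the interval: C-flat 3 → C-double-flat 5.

diminished 15th

C to C is the same letter name, plus 2 octaves, so the interval is some kind of fifteenth.
A perfect fifteenth would be 24 semitones; Cb3 to Cbb5 is 23, one semitone narrower, so the interval is diminished.
(Equivalently, a compound diminished octave: a diminished octave plus an octave.)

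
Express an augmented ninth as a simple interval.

Each octave removed subtracts seven from the number: 9 − 7 = 2.
Quality carries through unchanged, so the simple form is an augmented second.

augmented 2nd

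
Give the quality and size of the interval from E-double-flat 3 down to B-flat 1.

Descending from Ebb3 to Bb1 is the same interval as ascending Bb1 to Ebb3.
B to E spans four letter names (B-C-D-E), plus an octave, so the interval is some kind of eleventh.
Bb1 to Ebb3 spans 16 semitones — one semitone narrower than the perfect eleventh (17) — giving a diminished eleventh.
(Equivalently, a compound diminished fourth: a diminished fourth plus an octave.)

diminished eleventh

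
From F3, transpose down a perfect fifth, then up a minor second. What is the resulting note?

Down a perfect fifth from F3: Bb2 (7 semitones down).
A minor second up from Bb2 is Cb3.

Cb3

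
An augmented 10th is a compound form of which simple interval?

A3

Take out an octave (7 from the number): 10 − 7 = 3.
That makes an augmented tenth a compound augmented third — an octave plus an augmented third.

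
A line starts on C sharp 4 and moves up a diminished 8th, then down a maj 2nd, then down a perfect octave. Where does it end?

B flat 3

A diminished octave up from C#4 is C5.
Down a major second from C5: Bb4 (2 semitones down).
Bb4 down a perfect octave → Bb3 (12 semitones).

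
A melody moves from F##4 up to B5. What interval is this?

d11

F to B spans four letter names (F-G-A-B), plus an octave — that makes it an eleventh of some quality.
The perfect eleventh is 17 semitones; here we have 16, one semitone narrower: diminished.
(Equivalently, a compound diminished fourth: a diminished fourth plus an octave.)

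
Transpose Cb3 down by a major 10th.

Abb1

The tenth's letter: C down three letter names plus an octave → A.
A major tenth spans 16 semitones, so from Cb3 the target pitch is Abb1.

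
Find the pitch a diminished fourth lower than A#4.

E##4

Counting four letter names down from A lands on E.
A diminished fourth is 4 semitones; 4 semitones down from A#4 gives E##4.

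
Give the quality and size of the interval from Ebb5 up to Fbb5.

E to F spans two letter names (E-F): a second.
At 1 semitone, Ebb5→Fbb5 falls one short of a major second: minor.

minor second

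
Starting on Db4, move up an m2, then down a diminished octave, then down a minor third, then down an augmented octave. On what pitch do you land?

Cb2

A minor second up from Db4 is Ebb4.
A diminished octave down from Ebb4 is Eb3.
Down a minor third from Eb3: C3 (3 semitones down).
Down an augmented octave from C3: Cb2 (13 semitones down).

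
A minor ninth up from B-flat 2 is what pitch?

Counting two letter names plus an octave up from B lands on C.
A minor ninth spans 13 semitones, so from Bb2 the target pitch is Cb4.

C-flat 4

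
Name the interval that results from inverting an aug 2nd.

The rule of nine gives the new number: 9 − 2 = 7, so a second becomes a seventh.
And augmented becomes diminished under inversion, so we get a diminished seventh.

diminished seventh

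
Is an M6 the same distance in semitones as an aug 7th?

9 semitones (major sixth) vs 12 semitones (augmented seventh): not equal.

No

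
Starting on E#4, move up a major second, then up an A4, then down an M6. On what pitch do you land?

D##4

A major second up from E#4 is F##4.
F##4 up an augmented fourth → B##4 (6 semitones).
A major sixth down from B##4 is D##4.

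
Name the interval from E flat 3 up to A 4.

E to A spans four letter names (E-F-G-A), plus an octave, so the interval is some kind of eleventh.
Eb3 to A4 spans 18 semitones — one semitone wider than the perfect eleventh (17) — giving an augmented eleventh.
(Equivalently, a compound augmented fourth: an augmented fourth plus an octave.)

augmented 11th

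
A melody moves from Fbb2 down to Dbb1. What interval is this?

Descending from Fbb2 to Dbb1 is the same interval as ascending Dbb1 to Fbb2.
D to F spans three letter names (D-E-F), plus an octave, so the interval is some kind of tenth.
A major tenth would be 16 semitones, but Dbb1 to Fbb2 is 15 — one semitone narrower, making it a minor tenth.
(Equivalently, a compound minor third: a minor third plus an octave.)

m10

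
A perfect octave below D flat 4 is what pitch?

D flat 3

For an octave the letter name doesn't change: still D, an octave down.
Moving 12 semitones down from Db4 (the size of a perfect octave) reaches Db3.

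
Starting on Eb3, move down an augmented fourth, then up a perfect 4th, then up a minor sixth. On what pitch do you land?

Eb3 down an augmented fourth → Bbb2 (6 semitones).
Bbb2 up a perfect fourth → Ebb3 (5 semitones).
Up a minor sixth from Ebb3: Cbb4 (8 semitones up).

Cbb4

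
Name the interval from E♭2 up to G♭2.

E to G spans three letter names (E-F-G), so the interval is some kind of third.
At 3 semitones, Eb2→Gb2 falls one short of a major third: minor.

minor 3rd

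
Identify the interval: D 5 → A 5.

D to A spans five letter names (D-E-F-G-A) — that makes it a fifth of some quality.
D5 to A5 is 7 semitones, matching the perfect fifth exactly, so the quality is perfect.

P5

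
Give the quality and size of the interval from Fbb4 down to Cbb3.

Descending from Fbb4 to Cbb3 is the same interval as ascending Cbb3 to Fbb4.
C to F spans four letter names (C-D-E-F), plus an octave, so the interval is some kind of eleventh.
The perfect eleventh spans 17 semitones, and Cbb3 to Fbb4 is exactly 17 semitones — so this is a perfect eleventh.
(Equivalently, a compound perfect fourth: a perfect fourth plus an octave.)

P11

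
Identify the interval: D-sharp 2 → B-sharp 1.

Descending from D#2 to B#1 is the same interval as ascending B#1 to D#2.
B to D spans three letter names (B-C-D), so the interval is some kind of third.
A major third would be 4 semitones, but B#1 to D#2 is 3 — one semitone narrower, making it a minor third.

minor 3rd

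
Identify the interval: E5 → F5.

E to F spans two letter names (E-F), so the interval is some kind of second.
E5 to F5 is 1 semitone, a half step short of the major second (2), so this is minor.

minor second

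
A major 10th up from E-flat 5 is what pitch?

G 6

The tenth's letter: E up three letter names plus an octave → G.
A major tenth is 16 semitones; 16 semitones up from Eb5 gives G6.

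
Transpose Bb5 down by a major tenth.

Gb4

The tenth's letter: B down three letter names plus an octave → G.
A major tenth spans 16 semitones, so from Bb5 the target pitch is Gb4.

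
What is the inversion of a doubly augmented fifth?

The rule of nine gives the new number: 9 − 5 = 4, so a fifth becomes a fourth.
And doubly augmented becomes doubly diminished under inversion, so we get a doubly diminished fourth.

doubly diminished fourth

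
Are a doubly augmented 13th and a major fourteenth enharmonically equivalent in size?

A doubly augmented thirteenth spans 23 semitones, and a major fourteenth also spans 23 semitones — they're enharmonic.

Yes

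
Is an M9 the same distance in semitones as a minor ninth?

No

A major ninth is 14 semitones but a minor ninth is 13 semitones — different sizes.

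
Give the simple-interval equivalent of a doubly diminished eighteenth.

doubly diminished fourth

Take out 2 octaves (14 from the number): 18 − 14 = 4.
That makes a doubly diminished eighteenth a compound doubly diminished fourth — 2 octaves plus a doubly diminished fourth.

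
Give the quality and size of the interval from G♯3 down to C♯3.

Descending from G#3 to C#3 is the same interval as ascending C#3 to G#3.
C to G spans five letter names (C-D-E-F-G): a fifth.
Counting semitones, C#3→G#3 is 7, which is the perfect fifth.

perfect 5th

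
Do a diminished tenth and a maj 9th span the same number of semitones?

Yes

A diminished tenth spans 14 semitones, and a major ninth also spans 14 semitones — they're enharmonic.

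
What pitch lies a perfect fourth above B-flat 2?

Four letter names up from B: E.
Moving 5 semitones up from Bb2 (the size of a perfect fourth) reaches Eb3.

E-flat 3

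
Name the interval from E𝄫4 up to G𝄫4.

minor third

E to G spans three letter names (E-F-G): a third.
At 3 semitones, Ebb4→Gbb4 falls one short of a major third: minor.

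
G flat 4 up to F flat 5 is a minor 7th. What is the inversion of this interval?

major second

Inverted interval numbers add to nine, so a seventh pairs with a second (7 + 2 = 9).
Quality inverts too: minor becomes major. That makes the inversion a major second.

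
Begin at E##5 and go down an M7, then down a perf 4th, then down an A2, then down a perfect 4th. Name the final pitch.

Down a major seventh from E##5: F##4 (11 semitones down).
Down a perfect fourth from F##4: C##4 (5 semitones down).
C##4 down an augmented second → B3 (3 semitones).
Down a perfect fourth from B3: F#3 (5 semitones down).

F#3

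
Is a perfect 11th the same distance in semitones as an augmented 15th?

No

A perfect eleventh spans 17 semitones; an augmented fifteenth spans 25 semitones. They differ by 8.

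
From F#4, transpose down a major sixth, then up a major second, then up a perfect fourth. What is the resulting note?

F#4 down a major sixth → A3 (9 semitones).
A3 up a major second → B3 (2 semitones).
A perfect fourth up from B3 is E4.

E4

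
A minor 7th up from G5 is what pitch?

The seventh takes the letter from G up to F.
Moving 10 semitones up from G5 (the size of a minor seventh) reaches F6.

F6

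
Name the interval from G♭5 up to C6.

augmented 4th

G to C spans four letter names (G-A-B-C): a fourth.
Gb5 to C6 spans 6 semitones — one semitone wider than the perfect fourth (5) — giving an augmented fourth.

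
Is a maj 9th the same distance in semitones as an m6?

No

A major ninth spans 14 semitones; a minor sixth spans 8 semitones. They differ by 6.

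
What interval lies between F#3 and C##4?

F to C spans five letter names (F-G-A-B-C) — that makes it a fifth of some quality.
F#3 to C##4 spans 8 semitones — one semitone wider than the perfect fifth (7) — giving an augmented fifth.

augmented 5th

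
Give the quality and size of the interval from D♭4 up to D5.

D to D is the same letter name, plus an octave — that makes it an octave of some quality.
Db4 to D5 spans 13 semitones — one semitone wider than the perfect octave (12) — giving an augmented octave.

A8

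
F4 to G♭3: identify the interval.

Descending from F4 to Gb3 is the same interval as ascending Gb3 to F4.
G to F spans seven letter names (G-A-B-C-D-E-F), so the interval is some kind of seventh.
Gb3 to F4 is 11 semitones, matching the major seventh exactly, so the quality is major.

M7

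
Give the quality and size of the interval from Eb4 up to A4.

augmented fourth

E to A spans four letter names (E-F-G-A), so the interval is some kind of fourth.
The perfect fourth is 5 semitones; here we have 6, one semitone wider: augmented.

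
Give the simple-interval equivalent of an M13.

M6

Subtracting seven from the interval number removes an octave: 13 − 7 = 6.
Quality carries through unchanged, so the simple form is a major sixth.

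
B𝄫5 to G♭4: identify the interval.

Descending from Bbb5 to Gb4 is the same interval as ascending Gb4 to Bbb5.
G to B spans three letter names (G-A-B), plus an octave — that makes it a tenth of some quality.
Gb4 to Bbb5 is 15 semitones, a half step short of the major tenth (16), so this is minor.
(Equivalently, a compound minor third: a minor third plus an octave.)

minor tenth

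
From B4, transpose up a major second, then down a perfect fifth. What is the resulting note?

B4 up a major second → C#5 (2 semitones).
C#5 down a perfect fifth → F#4 (7 semitones).

F#4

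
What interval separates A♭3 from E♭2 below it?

perfect eleventh

Descending from Ab3 to Eb2 is the same interval as ascending Eb2 to Ab3.
E to A spans four letter names (E-F-G-A), plus an octave: an eleventh.
Eb2 to Ab3 is 17 semitones, matching the perfect eleventh exactly, so the quality is perfect.
(Equivalently, a compound perfect fourth: a perfect fourth plus an octave.)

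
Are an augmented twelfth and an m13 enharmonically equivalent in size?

Both span 20 semitones: an augmented twelfth and a minor thirteenth are the same chromatic distance.

Yes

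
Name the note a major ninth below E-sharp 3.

D-sharp 2

Counting two letter names plus an octave down from E lands on D.
A major ninth spans 14 semitones, so from E#3 the target pitch is D#2.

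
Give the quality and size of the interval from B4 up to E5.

B to E spans four letter names (B-C-D-E) — that makes it a fourth of some quality.
B4 to E5 is 5 semitones, matching the perfect fourth exactly, so the quality is perfect.

perfect fourth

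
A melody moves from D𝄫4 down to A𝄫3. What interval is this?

perfect 4th

Descending from Dbb4 to Abb3 is the same interval as ascending Abb3 to Dbb4.
A to D spans four letter names (A-B-C-D) — that makes it a fourth of some quality.
Counting semitones, Abb3→Dbb4 is 5, which is the perfect fourth.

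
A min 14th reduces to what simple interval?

minor seventh

Subtracting seven from the interval number removes an octave: 14 − 7 = 7.
That makes a minor fourteenth a compound minor seventh — an octave plus a minor seventh.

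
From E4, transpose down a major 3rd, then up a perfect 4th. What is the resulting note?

F4

Down a major third from E4: C4 (4 semitones down).
A perfect fourth up from C4 is F4.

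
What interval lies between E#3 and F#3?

E to F spans two letter names (E-F) — that makes it a second of some quality.
At 1 semitone, E#3→F#3 falls one short of a major second: minor.

minor 2nd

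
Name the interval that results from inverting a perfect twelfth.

perfect fourth

First reduce the compound perfect twelfth to its simple form, a perfect fifth.
The rule of nine gives the new number: 9 − 5 = 4, so a fifth becomes a fourth.
The quality also flips — perfect stays perfect — giving a perfect fourth.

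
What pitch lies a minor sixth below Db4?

F3

Counting six letter names down from D lands on F.
A minor sixth spans 8 semitones, so from Db4 the target pitch is F3.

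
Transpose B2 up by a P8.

B3

The letter stays B (same as the start), shifted an octave up.
Moving 12 semitones up from B2 (the size of a perfect octave) reaches B3.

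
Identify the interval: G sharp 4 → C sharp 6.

perfect 11th

G to C spans four letter names (G-A-B-C), plus an octave — that makes it an eleventh of some quality.
G#4 to C#6 is 17 semitones, matching the perfect eleventh exactly, so the quality is perfect.
(Equivalently, a compound perfect fourth: a perfect fourth plus an octave.)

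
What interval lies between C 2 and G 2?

perfect 5th

C to G spans five letter names (C-D-E-F-G) — that makes it a fifth of some quality.
Counting semitones, C2→G2 is 7, which is the perfect fifth.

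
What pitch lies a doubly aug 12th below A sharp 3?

The twelfth's letter: A down five letter names plus an octave → D.
A doubly augmented twelfth is 21 semitones; 21 semitones down from A#3 gives Db2.

D flat 2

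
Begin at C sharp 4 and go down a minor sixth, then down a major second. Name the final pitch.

A minor sixth down from C#4 is E#3.
Down a major second from E#3: D#3 (2 semitones down).

D sharp 3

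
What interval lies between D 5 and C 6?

D to C spans seven letter names (D-E-F-G-A-B-C), so the interval is some kind of seventh.
D5 to C6 is 10 semitones, a half step short of the major seventh (11), so this is minor.

m7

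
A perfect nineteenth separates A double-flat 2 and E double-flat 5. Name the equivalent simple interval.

perfect 5th

Subtracting seven from the interval number removes an octave: 19 − 14 = 5.
So a perfect nineteenth is 2 octaves plus a perfect fifth. The quality is unchanged.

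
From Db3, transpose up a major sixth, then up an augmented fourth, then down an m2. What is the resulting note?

D#4

A major sixth up from Db3 is Bb3.
Bb3 up an augmented fourth → E4 (6 semitones).
E4 down a minor second → D#4 (1 semitone).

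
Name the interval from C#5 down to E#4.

Descending from C#5 to E#4 is the same interval as ascending E#4 to C#5.
E to C spans six letter names (E-F-G-A-B-C), so the interval is some kind of sixth.
A major sixth would be 9 semitones, but E#4 to C#5 is 8 — one semitone narrower, making it a minor sixth.

m6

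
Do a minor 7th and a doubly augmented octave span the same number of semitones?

No

A minor seventh spans 10 semitones; a doubly augmented octave spans 14 semitones. They differ by 4.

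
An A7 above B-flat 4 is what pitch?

A-sharp 5

The seventh takes the letter from B up to A.
Moving 12 semitones up from Bb4 (the size of an augmented seventh) reaches A#5.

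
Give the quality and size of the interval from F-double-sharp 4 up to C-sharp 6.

F to C spans five letter names (F-G-A-B-C), plus an octave: a twelfth.
The perfect twelfth is 19 semitones; here we have 18, one semitone narrower: diminished.
(Equivalently, a compound diminished fifth: a diminished fifth plus an octave.)

diminished 12th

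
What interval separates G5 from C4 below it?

perfect twelfth

Descending from G5 to C4 is the same interval as ascending C4 to G5.
C to G spans five letter names (C-D-E-F-G), plus an octave, so the interval is some kind of twelfth.
Counting semitones, C4→G5 is 19, which is the perfect twelfth.
(Equivalently, a compound perfect fifth: a perfect fifth plus an octave.)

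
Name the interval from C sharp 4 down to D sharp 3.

minor 7th

Descending from C#4 to D#3 is the same interval as ascending D#3 to C#4.
D to C spans seven letter names (D-E-F-G-A-B-C) — that makes it a seventh of some quality.
D#3 to C#4 is 10 semitones, a half step short of the major seventh (11), so this is minor.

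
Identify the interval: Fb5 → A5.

F to A spans three letter names (F-G-A): a third.
A major third would be 4 semitones; Fb5 to A5 is 5, one semitone wider, so the interval is augmented.

A3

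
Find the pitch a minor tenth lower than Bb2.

Counting three letter names plus an octave down from B lands on G.
Moving 15 semitones down from Bb2 (the size of a minor tenth) reaches G1.

G1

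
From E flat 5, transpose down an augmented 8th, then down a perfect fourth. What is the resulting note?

B double-flat 3

Eb5 down an augmented octave → Ebb4 (13 semitones).
Ebb4 down a perfect fourth → Bbb3 (5 semitones).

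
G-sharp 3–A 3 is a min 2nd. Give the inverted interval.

major 7th

Inverted interval numbers add to nine, so a second pairs with a seventh (2 + 7 = 9).
And minor becomes major under inversion, so we get a major seventh.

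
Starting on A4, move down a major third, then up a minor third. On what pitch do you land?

Ab4

A4 down a major third → F4 (4 semitones).
A minor third up from F4 is Ab4.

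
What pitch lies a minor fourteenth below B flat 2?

Counting seven letter names plus an octave down from B lands on C.
A minor fourteenth spans 22 semitones, so from Bb2 the target pitch is C1.

C 1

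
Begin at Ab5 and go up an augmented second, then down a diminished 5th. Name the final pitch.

An augmented second up from Ab5 is B5.
Down a diminished fifth from B5: E#5 (6 semitones down).

E#5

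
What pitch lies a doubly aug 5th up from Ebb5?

Five letter names up from E: B.
A doubly augmented fifth is 9 semitones; 9 semitones up from Ebb5 gives B5.

B5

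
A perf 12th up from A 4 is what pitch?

Counting five letter names plus an octave up from A lands on E.
A perfect twelfth spans 19 semitones, so from A4 the target pitch is E6.

E 6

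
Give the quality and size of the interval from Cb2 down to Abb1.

major third

Descending from Cb2 to Abb1 is the same interval as ascending Abb1 to Cb2.
A to C spans three letter names (A-B-C), so the interval is some kind of third.
Abb1 to Cb2 is 4 semitones, matching the major third exactly, so the quality is major.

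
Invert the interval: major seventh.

Inverted interval numbers add to nine, so a seventh pairs with a second (7 + 2 = 9).
The quality also flips — major becomes minor — giving a minor second.

m2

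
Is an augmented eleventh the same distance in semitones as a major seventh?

18 semitones (augmented eleventh) vs 11 semitones (major seventh): not equal.

No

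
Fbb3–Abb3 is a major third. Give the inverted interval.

The rule of nine gives the new number: 9 − 3 = 6, so a third becomes a sixth.
Quality inverts too: major becomes minor. That makes the inversion a minor sixth.

minor 6th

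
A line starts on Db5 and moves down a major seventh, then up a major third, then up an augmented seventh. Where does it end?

F#5

Down a major seventh from Db5: Ebb4 (11 semitones down).
Ebb4 up a major third → Gb4 (4 semitones).
Up an augmented seventh from Gb4: F#5 (12 semitones up).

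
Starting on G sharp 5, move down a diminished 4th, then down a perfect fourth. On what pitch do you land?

Down a diminished fourth from G#5: D##5 (4 semitones down).
D##5 down a perfect fourth → A##4 (5 semitones).

A double-sharp 4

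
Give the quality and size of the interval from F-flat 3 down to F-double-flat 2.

augmented 8th

Descending from Fb3 to Fbb2 is the same interval as ascending Fbb2 to Fb3.
F to F is the same letter name, plus an octave, so the interval is some kind of octave.
Fbb2 to Fb3 spans 13 semitones — one semitone wider than the perfect octave (12) — giving an augmented octave.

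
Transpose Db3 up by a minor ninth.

Ebb4

The ninth's letter: D up two letter names plus an octave → E.
A minor ninth is 13 semitones; 13 semitones up from Db3 gives Ebb4.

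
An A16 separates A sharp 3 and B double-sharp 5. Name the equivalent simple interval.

Take out 2 octaves (14 from the number): 16 − 14 = 2.
Quality carries through unchanged, so the simple form is an augmented second.

augmented 2nd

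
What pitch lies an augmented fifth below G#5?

Counting five letter names down from G lands on C.
An augmented fifth is 8 semitones; 8 semitones down from G#5 gives C5.

C5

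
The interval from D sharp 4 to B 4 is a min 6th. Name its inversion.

M3

Interval numbers invert to sum to nine: 6 + 3 = 9, so a sixth inverts to a third.
Quality inverts too: minor becomes major. That makes the inversion a major third.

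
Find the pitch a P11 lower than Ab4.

Eb3

The eleventh's letter: A down four letter names plus an octave → E.
A perfect eleventh is 17 semitones; 17 semitones down from Ab4 gives Eb3.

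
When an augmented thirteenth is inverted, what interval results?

d3

First reduce the compound augmented thirteenth to its simple form, an augmented sixth.
Inverted interval numbers add to nine, so a sixth pairs with a third (6 + 3 = 9).
And augmented becomes diminished under inversion, so we get a diminished third.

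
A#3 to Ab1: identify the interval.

AA15

Descending from A#3 to Ab1 is the same interval as ascending Ab1 to A#3.
A to A is the same letter name, plus 2 octaves — that makes it a fifteenth of some quality.
The perfect fifteenth is 24 semitones; here we have 26, two semitones wider: doubly augmented.
(Equivalently, a compound doubly augmented octave: a doubly augmented octave plus an octave.)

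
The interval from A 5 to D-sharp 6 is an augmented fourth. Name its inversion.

The rule of nine gives the new number: 9 − 4 = 5, so a fourth becomes a fifth.
The quality also flips — augmented becomes diminished — giving a diminished fifth.

diminished fifth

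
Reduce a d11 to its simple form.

Subtracting seven from the interval number removes an octave: 11 − 7 = 4.
Quality carries through unchanged, so the simple form is a diminished fourth.

diminished 4th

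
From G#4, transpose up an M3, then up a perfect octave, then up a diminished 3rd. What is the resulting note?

G#4 up a major third → B#4 (4 semitones).
B#4 up a perfect octave → B#5 (12 semitones).
B#5 up a diminished third → D6 (2 semitones).

D6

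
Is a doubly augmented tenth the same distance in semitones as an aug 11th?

Both span 18 semitones: a doubly augmented tenth and an augmented eleventh are the same chromatic distance.

Yes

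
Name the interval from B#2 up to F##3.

perfect fifth

B to F spans five letter names (B-C-D-E-F), so the interval is some kind of fifth.
The perfect fifth spans 7 semitones, and B#2 to F##3 is exactly 7 semitones — so this is a perfect fifth.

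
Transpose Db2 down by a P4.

Ab1

Counting four letter names down from D lands on A.
Moving 5 semitones down from Db2 (the size of a perfect fourth) reaches Ab1.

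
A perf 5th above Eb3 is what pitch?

Bb3

Five letter names up from E: B.
A perfect fifth is 7 semitones; 7 semitones up from Eb3 gives Bb3.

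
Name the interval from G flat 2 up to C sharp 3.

G to C spans four letter names (G-A-B-C), so the interval is some kind of fourth.
The perfect fourth is 5 semitones; here we have 7, two semitones wider: doubly augmented.

doubly augmented fourth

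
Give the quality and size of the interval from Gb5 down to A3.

diminished fourteenth

Descending from Gb5 to A3 is the same interval as ascending A3 to Gb5.
A to G spans seven letter names (A-B-C-D-E-F-G), plus an octave: a fourteenth.
A major fourteenth would be 23 semitones; A3 to Gb5 is 21, two semitones narrower, so the interval is diminished.
(Equivalently, a compound diminished seventh: a diminished seventh plus an octave.)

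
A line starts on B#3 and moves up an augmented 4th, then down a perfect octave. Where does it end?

E##3

B#3 up an augmented fourth → E##4 (6 semitones).
Down a perfect octave from E##4: E##3 (12 semitones down).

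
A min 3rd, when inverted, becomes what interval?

M6

Interval numbers invert to sum to nine: 3 + 6 = 9, so a third inverts to a sixth.
The quality also flips — minor becomes major — giving a major sixth.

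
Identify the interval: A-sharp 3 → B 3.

A to B spans two letter names (A-B), so the interval is some kind of second.
A major second would be 2 semitones, but A#3 to B3 is 1 — one semitone narrower, making it a minor second.

minor second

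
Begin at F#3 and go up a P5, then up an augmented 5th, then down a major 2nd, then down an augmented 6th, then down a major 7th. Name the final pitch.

F#3 up a perfect fifth → C#4 (7 semitones).
Up an augmented fifth from C#4: G##4 (8 semitones up).
Down a major second from G##4: F##4 (2 semitones down).
Down an augmented sixth from F##4: A3 (10 semitones down).
Down a major seventh from A3: Bb2 (11 semitones down).

Bb2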